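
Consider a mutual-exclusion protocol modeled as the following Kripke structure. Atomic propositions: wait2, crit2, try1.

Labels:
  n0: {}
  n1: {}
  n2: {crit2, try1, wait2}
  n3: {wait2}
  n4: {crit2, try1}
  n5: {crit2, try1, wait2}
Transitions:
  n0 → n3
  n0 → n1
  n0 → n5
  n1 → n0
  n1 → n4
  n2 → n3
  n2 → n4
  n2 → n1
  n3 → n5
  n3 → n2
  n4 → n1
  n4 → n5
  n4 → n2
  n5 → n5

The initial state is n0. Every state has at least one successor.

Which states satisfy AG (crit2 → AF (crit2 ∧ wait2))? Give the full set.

{n5}

States satisfying crit2 → AF (crit2 ∧ wait2): {n0, n1, n2, n3, n5}.
States satisfying AG (crit2 → AF (crit2 ∧ wait2)): {n5}.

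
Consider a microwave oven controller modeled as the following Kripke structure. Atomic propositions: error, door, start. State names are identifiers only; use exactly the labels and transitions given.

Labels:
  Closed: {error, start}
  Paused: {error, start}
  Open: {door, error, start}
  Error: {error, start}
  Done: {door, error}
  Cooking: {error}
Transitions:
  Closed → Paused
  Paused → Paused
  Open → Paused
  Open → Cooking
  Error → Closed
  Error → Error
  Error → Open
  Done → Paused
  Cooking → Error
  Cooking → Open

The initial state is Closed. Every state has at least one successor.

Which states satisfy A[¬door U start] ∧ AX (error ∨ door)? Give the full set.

{Closed, Paused, Open, Error, Cooking}

States satisfying ¬door: {Closed, Paused, Error, Cooking}.
States satisfying start: {Closed, Paused, Open, Error}.
States satisfying A[¬door U start]: {Closed, Paused, Open, Error, Cooking}.
States satisfying error ∨ door: {Closed, Paused, Open, Error, Done, Cooking}.
States satisfying AX (error ∨ door): {Closed, Paused, Open, Error, Done, Cooking}.
States satisfying A[¬door U start] ∧ AX (error ∨ door): {Closed, Paused, Open, Error, Cooking}.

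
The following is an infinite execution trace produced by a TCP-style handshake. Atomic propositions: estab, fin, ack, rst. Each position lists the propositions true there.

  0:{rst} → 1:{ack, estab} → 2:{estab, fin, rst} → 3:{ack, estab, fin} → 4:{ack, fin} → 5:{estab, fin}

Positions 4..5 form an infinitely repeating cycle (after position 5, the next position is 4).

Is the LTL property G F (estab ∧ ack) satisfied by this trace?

Violated

F (estab ∧ ack) must hold at every position from 0 onward. It fails at position 4, so G F (estab ∧ ack) is false.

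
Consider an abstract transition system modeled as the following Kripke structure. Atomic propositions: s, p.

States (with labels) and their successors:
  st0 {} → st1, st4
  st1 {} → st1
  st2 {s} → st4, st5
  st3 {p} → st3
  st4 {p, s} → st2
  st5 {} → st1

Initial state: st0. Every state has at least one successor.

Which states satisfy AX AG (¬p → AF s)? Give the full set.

{st3}

States satisfying AG (¬p → AF s): {st3}.
States satisfying AX AG (¬p → AF s): {st3}.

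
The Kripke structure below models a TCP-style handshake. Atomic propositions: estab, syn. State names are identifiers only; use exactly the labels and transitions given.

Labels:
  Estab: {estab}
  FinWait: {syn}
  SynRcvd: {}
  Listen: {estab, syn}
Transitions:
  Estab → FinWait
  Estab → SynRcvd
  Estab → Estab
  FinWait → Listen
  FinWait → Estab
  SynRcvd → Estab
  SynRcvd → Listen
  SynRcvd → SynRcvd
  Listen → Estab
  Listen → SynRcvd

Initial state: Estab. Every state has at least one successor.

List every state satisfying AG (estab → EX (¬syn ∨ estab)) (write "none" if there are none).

{Estab, FinWait, SynRcvd, Listen}

States satisfying estab → EX (¬syn ∨ estab): {Estab, FinWait, SynRcvd, Listen}.
States satisfying AG (estab → EX (¬syn ∨ estab)): {Estab, FinWait, SynRcvd, Listen}.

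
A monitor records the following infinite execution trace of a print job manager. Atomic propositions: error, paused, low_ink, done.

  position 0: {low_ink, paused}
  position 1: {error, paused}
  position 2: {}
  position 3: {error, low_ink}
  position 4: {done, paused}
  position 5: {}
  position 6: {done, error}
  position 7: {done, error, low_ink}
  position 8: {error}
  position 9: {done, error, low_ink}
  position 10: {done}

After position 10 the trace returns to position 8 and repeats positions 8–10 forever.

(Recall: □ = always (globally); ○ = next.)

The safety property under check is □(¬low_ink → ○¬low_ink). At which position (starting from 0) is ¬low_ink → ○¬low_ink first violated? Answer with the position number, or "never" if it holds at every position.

2

Check ¬low_ink → ○¬low_ink at each position in order: 0 ✓, 1 ✓.
At position 2 the labels are {} and the next position 3 has {error, low_ink}, so ¬low_ink → ○¬low_ink is false there. This is the first violation.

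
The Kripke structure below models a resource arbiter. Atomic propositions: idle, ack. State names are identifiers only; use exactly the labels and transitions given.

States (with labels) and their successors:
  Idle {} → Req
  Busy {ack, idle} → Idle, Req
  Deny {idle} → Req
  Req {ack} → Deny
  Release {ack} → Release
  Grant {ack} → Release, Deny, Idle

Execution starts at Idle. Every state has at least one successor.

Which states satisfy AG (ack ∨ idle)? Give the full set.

States satisfying ack ∨ idle: {Busy, Deny, Req, Release, Grant}.
States satisfying AG (ack ∨ idle): {Deny, Req, Release}.

{Deny, Req, Release}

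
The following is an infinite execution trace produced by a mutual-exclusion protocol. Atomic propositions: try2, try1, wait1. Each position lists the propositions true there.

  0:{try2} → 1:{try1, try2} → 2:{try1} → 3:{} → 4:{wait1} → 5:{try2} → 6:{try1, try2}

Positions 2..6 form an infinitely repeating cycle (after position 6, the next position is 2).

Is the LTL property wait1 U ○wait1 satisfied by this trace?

No

Walking from position 0: at position 0, ○wait1 has not yet held and wait1 fails, so wait1 U ○wait1 is false.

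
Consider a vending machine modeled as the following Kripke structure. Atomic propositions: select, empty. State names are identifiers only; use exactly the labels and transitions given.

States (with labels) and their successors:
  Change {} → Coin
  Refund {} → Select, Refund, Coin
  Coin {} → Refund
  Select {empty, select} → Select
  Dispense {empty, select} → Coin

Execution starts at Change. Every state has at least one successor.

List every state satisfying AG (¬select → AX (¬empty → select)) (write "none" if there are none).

{Select}

States satisfying ¬select → AX (¬empty → select): {Select, Dispense}.
States satisfying AG (¬select → AX (¬empty → select)): {Select}.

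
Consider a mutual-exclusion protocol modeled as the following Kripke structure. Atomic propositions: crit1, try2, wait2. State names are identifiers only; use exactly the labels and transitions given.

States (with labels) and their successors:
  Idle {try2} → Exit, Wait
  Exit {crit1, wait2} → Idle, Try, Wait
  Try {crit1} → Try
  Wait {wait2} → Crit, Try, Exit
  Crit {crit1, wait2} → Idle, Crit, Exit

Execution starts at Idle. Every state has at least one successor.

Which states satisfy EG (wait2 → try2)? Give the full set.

{Try}

States satisfying wait2 → try2: {Idle, Try}.
States satisfying EG (wait2 → try2): {Try}.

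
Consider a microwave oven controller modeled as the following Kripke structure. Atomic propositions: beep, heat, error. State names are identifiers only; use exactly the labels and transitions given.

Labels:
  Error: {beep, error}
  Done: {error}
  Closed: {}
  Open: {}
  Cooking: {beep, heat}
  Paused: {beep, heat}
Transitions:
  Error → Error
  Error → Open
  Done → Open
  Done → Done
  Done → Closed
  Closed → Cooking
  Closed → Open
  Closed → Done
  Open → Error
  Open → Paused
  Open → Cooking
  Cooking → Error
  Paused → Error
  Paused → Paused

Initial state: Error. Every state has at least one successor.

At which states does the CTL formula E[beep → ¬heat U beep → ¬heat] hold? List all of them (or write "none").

States satisfying beep → ¬heat: {Error, Done, Closed, Open}.
States satisfying E[beep → ¬heat U beep → ¬heat]: {Error, Done, Closed, Open}.

{Error, Done, Closed, Open}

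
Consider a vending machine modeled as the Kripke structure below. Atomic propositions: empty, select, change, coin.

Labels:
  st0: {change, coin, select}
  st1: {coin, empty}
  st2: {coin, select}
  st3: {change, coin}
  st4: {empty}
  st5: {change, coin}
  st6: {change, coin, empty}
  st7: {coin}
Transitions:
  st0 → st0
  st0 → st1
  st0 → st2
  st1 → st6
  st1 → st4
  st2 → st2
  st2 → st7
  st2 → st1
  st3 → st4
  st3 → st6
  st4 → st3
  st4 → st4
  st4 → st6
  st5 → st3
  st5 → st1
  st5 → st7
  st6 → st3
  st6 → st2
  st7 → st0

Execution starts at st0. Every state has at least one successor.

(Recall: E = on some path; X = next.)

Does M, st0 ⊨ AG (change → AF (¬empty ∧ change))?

No

States satisfying change → AF (¬empty ∧ change): {st0, st1, st2, st3, st4, st5, st7}.
States satisfying AG (change → AF (¬empty ∧ change)): ∅.
st6 is reachable from st0 and violates change → AF (¬empty ∧ change), so AG fails at st0.
st0 ∉ Sat(AG (change → AF (¬empty ∧ change))).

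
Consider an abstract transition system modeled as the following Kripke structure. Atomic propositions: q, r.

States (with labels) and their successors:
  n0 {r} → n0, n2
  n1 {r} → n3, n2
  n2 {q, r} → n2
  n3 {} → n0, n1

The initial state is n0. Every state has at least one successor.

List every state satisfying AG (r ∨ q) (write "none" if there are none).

States satisfying r ∨ q: {n0, n1, n2}.
States satisfying AG (r ∨ q): {n0, n2}.

{n0, n2}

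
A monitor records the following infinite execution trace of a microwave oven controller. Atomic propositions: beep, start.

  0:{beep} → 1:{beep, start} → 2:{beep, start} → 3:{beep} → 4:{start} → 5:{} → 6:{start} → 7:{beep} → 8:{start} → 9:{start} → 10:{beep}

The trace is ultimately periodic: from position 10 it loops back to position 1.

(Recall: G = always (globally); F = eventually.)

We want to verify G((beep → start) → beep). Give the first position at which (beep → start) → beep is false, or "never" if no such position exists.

4

Check (beep → start) → beep at each position in order: 0 ✓, 1 ✓, 2 ✓, 3 ✓.
At position 4 the labels are {start}, so (beep → start) → beep is false there. This is the first violation.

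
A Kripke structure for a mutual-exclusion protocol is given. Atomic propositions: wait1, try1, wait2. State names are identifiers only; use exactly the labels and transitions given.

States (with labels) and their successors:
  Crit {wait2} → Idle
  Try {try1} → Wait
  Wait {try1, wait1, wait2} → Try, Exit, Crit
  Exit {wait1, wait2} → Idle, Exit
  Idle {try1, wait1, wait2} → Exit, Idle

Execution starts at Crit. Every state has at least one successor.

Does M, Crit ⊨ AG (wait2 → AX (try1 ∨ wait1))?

States satisfying wait2 → AX (try1 ∨ wait1): {Crit, Try, Exit, Idle}.
States satisfying AG (wait2 → AX (try1 ∨ wait1)): {Crit, Exit, Idle}.
Every state reachable from Crit satisfies wait2 → AX (try1 ∨ wait1).
Crit ∈ Sat(AG (wait2 → AX (try1 ∨ wait1))).

Holds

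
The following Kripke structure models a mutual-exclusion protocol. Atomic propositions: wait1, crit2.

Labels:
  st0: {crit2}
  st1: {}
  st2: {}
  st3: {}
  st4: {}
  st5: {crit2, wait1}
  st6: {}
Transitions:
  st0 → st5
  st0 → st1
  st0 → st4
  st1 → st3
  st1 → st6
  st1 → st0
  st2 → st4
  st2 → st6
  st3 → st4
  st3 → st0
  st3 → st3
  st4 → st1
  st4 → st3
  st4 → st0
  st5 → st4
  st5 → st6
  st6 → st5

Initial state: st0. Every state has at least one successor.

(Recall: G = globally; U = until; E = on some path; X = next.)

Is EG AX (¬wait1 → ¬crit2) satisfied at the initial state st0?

Satisfied

States satisfying AX (¬wait1 → ¬crit2): {st0, st2, st5, st6}.
States satisfying EG AX (¬wait1 → ¬crit2): {st0, st2, st5, st6}.
st0 ∈ Sat(EG AX (¬wait1 → ¬crit2)).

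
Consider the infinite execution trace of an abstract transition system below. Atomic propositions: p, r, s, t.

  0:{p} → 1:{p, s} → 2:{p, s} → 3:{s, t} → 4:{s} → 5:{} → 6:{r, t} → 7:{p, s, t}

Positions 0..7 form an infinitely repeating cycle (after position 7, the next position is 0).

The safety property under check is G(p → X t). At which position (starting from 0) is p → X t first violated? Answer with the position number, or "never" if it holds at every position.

0

At position 0 the labels are {p} and the next position 1 has {p, s}, so p → X t is false there. This is the first violation.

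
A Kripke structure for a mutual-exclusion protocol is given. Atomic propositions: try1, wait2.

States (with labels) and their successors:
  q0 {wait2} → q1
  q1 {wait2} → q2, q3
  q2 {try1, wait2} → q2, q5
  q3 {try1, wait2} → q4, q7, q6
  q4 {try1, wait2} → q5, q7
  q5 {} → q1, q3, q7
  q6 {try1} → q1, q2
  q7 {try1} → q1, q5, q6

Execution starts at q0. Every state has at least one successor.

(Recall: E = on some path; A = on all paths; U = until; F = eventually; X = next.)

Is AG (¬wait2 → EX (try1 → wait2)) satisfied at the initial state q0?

Satisfied

States satisfying ¬wait2 → EX (try1 → wait2): {q0, q1, q2, q3, q4, q5, q6, q7}.
States satisfying AG (¬wait2 → EX (try1 → wait2)): {q0, q1, q2, q3, q4, q5, q6, q7}.
Every state reachable from q0 satisfies ¬wait2 → EX (try1 → wait2).
q0 ∈ Sat(AG (¬wait2 → EX (try1 → wait2))).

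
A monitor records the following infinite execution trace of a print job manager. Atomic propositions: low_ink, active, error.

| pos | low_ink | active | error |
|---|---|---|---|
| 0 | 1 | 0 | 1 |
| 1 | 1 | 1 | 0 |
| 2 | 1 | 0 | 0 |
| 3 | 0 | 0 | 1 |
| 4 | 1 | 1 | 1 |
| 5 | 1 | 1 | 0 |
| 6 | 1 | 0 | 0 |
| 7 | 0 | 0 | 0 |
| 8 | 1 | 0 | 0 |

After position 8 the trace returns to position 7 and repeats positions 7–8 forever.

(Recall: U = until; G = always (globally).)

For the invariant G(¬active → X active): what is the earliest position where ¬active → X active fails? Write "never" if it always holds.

Check ¬active → X active at each position in order: 0 ✓, 1 ✓.
At position 2 the labels are {low_ink} and the next position 3 has {error}, so ¬active → X active is false there. This is the first violation.

2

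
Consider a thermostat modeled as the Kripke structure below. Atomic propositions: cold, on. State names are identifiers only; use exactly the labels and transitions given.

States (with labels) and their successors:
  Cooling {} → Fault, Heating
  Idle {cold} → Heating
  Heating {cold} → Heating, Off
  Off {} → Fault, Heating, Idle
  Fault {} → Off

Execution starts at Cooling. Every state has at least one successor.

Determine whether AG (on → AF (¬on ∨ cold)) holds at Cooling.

Yes

States satisfying on → AF (¬on ∨ cold): {Cooling, Idle, Heating, Off, Fault}.
States satisfying AG (on → AF (¬on ∨ cold)): {Cooling, Idle, Heating, Off, Fault}.
Every state reachable from Cooling satisfies on → AF (¬on ∨ cold).
Cooling ∈ Sat(AG (on → AF (¬on ∨ cold))).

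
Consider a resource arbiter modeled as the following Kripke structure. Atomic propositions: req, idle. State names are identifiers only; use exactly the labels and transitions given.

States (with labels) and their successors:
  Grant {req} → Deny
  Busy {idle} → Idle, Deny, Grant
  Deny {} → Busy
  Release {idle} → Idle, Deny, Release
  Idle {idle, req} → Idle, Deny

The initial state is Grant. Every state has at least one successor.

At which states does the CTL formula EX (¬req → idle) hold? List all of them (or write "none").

{Busy, Deny, Release, Idle}

States satisfying ¬req → idle: {Grant, Busy, Release, Idle}.
States satisfying EX (¬req → idle): {Busy, Deny, Release, Idle}.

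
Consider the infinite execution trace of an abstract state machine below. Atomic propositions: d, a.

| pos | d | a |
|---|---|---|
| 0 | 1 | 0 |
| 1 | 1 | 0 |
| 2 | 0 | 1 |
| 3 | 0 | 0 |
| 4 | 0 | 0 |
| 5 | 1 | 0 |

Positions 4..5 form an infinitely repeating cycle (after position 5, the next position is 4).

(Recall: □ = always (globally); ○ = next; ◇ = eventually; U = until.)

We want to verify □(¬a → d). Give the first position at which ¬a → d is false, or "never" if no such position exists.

3

Check ¬a → d at each position in order: 0 ✓, 1 ✓, 2 ✓.
At position 3 the labels are {}, so ¬a → d is false there. This is the first violation.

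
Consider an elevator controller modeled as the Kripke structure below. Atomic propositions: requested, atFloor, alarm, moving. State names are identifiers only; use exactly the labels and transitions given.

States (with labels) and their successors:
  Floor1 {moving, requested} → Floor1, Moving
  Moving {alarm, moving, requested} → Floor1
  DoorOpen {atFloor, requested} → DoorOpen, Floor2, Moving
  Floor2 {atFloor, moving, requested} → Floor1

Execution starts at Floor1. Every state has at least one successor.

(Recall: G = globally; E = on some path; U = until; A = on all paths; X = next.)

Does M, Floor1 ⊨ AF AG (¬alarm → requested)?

States satisfying AG (¬alarm → requested): {Floor1, Moving, DoorOpen, Floor2}.
States satisfying AF AG (¬alarm → requested): {Floor1, Moving, DoorOpen, Floor2}.
Floor1 ∈ Sat(AF AG (¬alarm → requested)).

Yes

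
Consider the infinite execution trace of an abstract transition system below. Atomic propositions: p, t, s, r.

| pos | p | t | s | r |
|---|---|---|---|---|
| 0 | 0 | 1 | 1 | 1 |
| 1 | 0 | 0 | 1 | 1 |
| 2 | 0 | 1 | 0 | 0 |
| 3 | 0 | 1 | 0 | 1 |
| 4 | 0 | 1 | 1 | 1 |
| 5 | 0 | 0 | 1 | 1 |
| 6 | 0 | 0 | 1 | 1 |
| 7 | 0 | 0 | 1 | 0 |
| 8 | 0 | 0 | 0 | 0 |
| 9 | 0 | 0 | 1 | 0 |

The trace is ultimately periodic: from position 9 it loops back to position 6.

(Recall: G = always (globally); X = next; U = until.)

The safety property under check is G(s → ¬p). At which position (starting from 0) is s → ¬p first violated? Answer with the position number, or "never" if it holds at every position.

s → ¬p holds at every position 0..9, and those are all the positions the trace ever visits, so the invariant G(s → ¬p) is never violated.

never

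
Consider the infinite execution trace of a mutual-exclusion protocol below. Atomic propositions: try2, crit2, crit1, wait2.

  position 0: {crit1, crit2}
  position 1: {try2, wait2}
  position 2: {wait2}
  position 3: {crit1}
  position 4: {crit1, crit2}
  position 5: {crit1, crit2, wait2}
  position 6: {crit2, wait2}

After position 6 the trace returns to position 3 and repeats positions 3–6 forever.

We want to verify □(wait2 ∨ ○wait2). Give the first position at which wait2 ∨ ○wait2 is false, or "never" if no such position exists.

Check wait2 ∨ ○wait2 at each position in order: 0 ✓, 1 ✓, 2 ✓.
At position 3 the labels are {crit1} and the next position 4 has {crit1, crit2}, so wait2 ∨ ○wait2 is false there. This is the first violation.

3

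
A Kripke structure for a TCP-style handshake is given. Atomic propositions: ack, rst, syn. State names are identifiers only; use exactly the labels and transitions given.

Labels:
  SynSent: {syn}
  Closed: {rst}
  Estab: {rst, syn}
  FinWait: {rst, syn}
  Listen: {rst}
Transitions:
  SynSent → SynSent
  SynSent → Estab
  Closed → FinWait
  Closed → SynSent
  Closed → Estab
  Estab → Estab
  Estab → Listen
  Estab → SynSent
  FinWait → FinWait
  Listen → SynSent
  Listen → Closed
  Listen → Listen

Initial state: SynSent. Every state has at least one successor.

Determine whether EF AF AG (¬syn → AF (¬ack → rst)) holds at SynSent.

Satisfied

States satisfying AF AG (¬syn → AF (¬ack → rst)): {SynSent, Closed, Estab, FinWait, Listen}.
States satisfying EF AF AG (¬syn → AF (¬ack → rst)): {SynSent, Closed, Estab, FinWait, Listen}.
Some path from SynSent reaches a state where AF AG (¬syn → AF (¬ack → rst)) holds.
SynSent ∈ Sat(EF AF AG (¬syn → AF (¬ack → rst))).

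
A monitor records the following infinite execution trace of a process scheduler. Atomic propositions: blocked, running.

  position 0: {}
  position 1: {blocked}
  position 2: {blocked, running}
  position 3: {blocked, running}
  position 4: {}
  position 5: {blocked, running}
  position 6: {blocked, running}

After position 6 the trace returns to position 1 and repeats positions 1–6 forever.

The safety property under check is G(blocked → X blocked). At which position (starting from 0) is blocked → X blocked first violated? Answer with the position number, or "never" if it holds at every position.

Check blocked → X blocked at each position in order: 0 ✓, 1 ✓, 2 ✓.
At position 3 the labels are {blocked, running} and the next position 4 has {}, so blocked → X blocked is false there. This is the first violation.

3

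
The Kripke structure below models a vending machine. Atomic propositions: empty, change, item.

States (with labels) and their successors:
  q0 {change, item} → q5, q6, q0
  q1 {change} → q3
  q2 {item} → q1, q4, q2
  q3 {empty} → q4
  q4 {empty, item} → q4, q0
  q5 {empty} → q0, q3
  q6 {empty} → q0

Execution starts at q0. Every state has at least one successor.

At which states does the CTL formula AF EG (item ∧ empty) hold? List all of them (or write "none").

States satisfying EG (item ∧ empty): {q4}.
States satisfying AF EG (item ∧ empty): {q1, q3, q4}.

{q1, q3, q4}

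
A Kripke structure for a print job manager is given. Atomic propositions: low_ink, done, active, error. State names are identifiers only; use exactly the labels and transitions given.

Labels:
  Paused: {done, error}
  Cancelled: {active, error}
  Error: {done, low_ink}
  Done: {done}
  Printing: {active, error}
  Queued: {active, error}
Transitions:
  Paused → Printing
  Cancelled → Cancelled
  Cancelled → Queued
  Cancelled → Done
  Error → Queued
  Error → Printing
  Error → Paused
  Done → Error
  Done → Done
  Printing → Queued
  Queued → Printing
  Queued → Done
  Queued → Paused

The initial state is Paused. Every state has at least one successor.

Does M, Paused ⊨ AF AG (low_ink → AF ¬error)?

States satisfying AG (low_ink → AF ¬error): {Paused, Cancelled, Error, Done, Printing, Queued}.
States satisfying AF AG (low_ink → AF ¬error): {Paused, Cancelled, Error, Done, Printing, Queued}.
Paused ∈ Sat(AF AG (low_ink → AF ¬error)).

Holds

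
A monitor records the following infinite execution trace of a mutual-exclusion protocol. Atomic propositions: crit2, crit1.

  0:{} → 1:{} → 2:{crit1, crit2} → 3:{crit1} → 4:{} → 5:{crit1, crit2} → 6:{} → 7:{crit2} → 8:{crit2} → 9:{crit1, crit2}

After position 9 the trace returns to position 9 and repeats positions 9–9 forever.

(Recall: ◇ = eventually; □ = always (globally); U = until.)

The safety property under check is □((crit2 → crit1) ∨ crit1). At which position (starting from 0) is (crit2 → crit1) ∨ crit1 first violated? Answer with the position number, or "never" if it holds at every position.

7

Check (crit2 → crit1) ∨ crit1 at each position in order: 0 ✓, 1 ✓, 2 ✓, 3 ✓, 4 ✓, 5 ✓, 6 ✓.
At position 7 the labels are {crit2}, so (crit2 → crit1) ∨ crit1 is false there. This is the first violation.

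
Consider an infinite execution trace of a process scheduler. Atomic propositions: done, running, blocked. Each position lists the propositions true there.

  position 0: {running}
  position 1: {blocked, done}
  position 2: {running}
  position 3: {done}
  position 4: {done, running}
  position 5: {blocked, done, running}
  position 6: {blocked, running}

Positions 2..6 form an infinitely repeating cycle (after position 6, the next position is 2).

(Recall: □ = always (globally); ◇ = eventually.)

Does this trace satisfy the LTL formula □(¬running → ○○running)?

¬running → ○○running must hold at every position from 0 onward. It fails at position 1, so □(¬running → ○○running) is false.
Positions where ¬running holds: 1, 3.
Check ○○running at each: 1→fails, 3→ok.

No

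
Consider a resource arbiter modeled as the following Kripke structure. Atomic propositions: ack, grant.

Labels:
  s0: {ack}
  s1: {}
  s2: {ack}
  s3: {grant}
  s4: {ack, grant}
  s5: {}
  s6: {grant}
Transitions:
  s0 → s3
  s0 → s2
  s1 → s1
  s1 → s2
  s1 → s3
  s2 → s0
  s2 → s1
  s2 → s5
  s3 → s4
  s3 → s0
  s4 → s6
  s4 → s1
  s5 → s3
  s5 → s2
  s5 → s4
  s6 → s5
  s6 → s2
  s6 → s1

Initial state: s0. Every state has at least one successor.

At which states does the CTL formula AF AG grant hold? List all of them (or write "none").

States satisfying AG grant: ∅.
States satisfying AF AG grant: ∅.

none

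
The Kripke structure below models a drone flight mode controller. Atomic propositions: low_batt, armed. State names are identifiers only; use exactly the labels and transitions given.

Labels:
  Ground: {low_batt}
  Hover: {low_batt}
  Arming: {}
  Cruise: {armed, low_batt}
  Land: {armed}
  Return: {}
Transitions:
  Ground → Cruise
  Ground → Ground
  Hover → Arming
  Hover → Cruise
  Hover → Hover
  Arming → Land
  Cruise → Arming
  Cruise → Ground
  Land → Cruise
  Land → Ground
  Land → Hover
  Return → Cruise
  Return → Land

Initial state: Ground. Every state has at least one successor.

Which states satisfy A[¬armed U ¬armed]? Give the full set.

{Ground, Hover, Arming, Return}

States satisfying ¬armed: {Ground, Hover, Arming, Return}.
States satisfying A[¬armed U ¬armed]: {Ground, Hover, Arming, Return}.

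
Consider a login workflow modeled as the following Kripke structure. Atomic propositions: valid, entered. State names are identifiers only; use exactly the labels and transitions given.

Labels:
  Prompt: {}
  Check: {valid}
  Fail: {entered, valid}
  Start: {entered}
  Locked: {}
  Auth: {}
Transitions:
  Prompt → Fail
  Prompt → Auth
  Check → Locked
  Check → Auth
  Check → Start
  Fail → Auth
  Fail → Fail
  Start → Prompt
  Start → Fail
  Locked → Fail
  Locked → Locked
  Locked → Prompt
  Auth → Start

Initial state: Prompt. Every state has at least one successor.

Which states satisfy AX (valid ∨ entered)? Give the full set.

States satisfying valid ∨ entered: {Check, Fail, Start}.
States satisfying AX (valid ∨ entered): {Auth}.

{Auth}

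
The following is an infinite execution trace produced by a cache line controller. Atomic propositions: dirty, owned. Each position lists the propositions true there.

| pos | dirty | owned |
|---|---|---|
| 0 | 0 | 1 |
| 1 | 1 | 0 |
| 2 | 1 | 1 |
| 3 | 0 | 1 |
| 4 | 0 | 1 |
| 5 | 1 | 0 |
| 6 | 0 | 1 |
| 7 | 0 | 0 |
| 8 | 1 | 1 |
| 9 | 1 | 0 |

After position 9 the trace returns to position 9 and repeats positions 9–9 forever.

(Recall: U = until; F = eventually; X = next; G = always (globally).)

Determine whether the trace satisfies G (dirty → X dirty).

Violated

dirty → X dirty must hold at every position from 0 onward. It fails at position 2, so G (dirty → X dirty) is false.
Positions where dirty holds: 1, 2, 5, 8, 9.
Check X dirty at each: 1→ok, 2→fails, 5→fails, 8→ok, 9→ok.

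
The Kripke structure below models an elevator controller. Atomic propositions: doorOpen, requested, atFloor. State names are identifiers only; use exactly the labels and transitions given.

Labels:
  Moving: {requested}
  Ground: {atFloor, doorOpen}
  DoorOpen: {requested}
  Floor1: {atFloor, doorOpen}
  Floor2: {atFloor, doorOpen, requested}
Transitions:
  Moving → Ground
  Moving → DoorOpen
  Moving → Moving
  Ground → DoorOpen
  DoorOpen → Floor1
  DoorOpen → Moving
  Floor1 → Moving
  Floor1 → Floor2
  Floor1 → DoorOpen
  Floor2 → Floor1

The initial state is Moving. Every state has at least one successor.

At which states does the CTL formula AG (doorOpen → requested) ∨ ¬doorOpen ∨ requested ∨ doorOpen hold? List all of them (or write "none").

States satisfying doorOpen → requested: {Moving, DoorOpen, Floor2}.
States satisfying AG (doorOpen → requested): ∅.
States satisfying ¬doorOpen: {Moving, DoorOpen}.
States satisfying ¬doorOpen ∨ requested: {Moving, DoorOpen, Floor2}.
States satisfying ¬doorOpen ∨ requested ∨ doorOpen: {Moving, Ground, DoorOpen, Floor1, Floor2}.
States satisfying AG (doorOpen → requested) ∨ ¬doorOpen ∨ requested ∨ doorOpen: {Moving, Ground, DoorOpen, Floor1, Floor2}.

{Moving, Ground, DoorOpen, Floor1, Floor2}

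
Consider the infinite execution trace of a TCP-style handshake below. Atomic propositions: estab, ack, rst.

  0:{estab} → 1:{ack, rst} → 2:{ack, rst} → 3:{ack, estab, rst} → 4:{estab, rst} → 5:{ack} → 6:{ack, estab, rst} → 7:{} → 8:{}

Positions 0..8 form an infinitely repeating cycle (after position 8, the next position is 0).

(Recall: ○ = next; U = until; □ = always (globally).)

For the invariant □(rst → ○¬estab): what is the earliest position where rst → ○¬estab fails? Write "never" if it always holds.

Check rst → ○¬estab at each position in order: 0 ✓, 1 ✓.
At position 2 the labels are {ack, rst} and the next position 3 has {ack, estab, rst}, so rst → ○¬estab is false there. This is the first violation.

2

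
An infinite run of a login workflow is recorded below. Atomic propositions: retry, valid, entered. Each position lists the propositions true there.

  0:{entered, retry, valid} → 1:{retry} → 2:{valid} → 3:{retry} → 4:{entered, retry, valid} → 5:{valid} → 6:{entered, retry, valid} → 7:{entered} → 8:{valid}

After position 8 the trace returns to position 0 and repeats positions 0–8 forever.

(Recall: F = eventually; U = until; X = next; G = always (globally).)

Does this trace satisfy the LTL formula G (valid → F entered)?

valid → F entered holds at every position 0..8, and those are all positions ever visited, so G (valid → F entered) holds.
Positions where valid holds: 0, 2, 4, 5, 6, 8.
Check F entered at each: 0→ok, 2→ok, 4→ok, 5→ok, 6→ok, 8→ok.

Yes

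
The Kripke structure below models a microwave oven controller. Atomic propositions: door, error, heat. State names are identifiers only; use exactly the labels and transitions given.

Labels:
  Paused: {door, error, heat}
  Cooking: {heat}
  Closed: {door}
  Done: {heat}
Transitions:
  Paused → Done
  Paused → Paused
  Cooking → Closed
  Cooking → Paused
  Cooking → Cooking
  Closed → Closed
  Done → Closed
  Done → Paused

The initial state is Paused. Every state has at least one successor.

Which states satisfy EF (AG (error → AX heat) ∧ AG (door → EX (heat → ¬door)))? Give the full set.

{Paused, Cooking, Closed, Done}

States satisfying EF (AG (error → AX heat) ∧ AG (door → EX (heat → ¬door))): {Paused, Cooking, Closed, Done}.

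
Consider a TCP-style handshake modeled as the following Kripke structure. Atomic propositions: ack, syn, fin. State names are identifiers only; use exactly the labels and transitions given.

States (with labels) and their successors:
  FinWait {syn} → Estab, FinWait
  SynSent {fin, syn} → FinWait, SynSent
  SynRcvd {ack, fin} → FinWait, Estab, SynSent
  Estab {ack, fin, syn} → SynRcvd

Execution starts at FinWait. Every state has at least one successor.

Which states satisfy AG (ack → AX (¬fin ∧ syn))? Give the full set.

none

States satisfying ack → AX (¬fin ∧ syn): {FinWait, SynSent}.
States satisfying AG (ack → AX (¬fin ∧ syn)): ∅.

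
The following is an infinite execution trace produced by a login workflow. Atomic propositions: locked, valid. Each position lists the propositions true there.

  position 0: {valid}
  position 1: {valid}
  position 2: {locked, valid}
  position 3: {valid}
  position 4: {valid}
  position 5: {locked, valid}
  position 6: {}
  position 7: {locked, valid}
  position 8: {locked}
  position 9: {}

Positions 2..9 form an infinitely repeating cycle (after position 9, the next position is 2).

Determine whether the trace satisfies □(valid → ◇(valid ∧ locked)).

Holds

valid → ◇(valid ∧ locked) holds at every position 0..9, and those are all positions ever visited, so □(valid → ◇(valid ∧ locked)) holds.
Positions where valid holds: 0, 1, 2, 3, 4, 5, 7.
Check ◇(valid ∧ locked) at each: 0→ok, 1→ok, 2→ok, 3→ok, 4→ok, 5→ok, 7→ok.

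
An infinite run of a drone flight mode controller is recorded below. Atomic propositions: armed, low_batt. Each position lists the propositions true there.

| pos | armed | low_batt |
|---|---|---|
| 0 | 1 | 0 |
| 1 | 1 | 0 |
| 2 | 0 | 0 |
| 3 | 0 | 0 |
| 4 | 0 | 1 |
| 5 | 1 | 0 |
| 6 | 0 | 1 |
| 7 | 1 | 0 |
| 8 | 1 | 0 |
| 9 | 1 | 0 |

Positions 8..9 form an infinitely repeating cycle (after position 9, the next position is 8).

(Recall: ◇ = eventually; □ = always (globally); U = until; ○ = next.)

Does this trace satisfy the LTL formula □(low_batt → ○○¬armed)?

low_batt → ○○¬armed must hold at every position from 0 onward. It fails at position 6, so □(low_batt → ○○¬armed) is false.
Positions where low_batt holds: 4, 6.
Check ○○¬armed at each: 4→ok, 6→fails.

No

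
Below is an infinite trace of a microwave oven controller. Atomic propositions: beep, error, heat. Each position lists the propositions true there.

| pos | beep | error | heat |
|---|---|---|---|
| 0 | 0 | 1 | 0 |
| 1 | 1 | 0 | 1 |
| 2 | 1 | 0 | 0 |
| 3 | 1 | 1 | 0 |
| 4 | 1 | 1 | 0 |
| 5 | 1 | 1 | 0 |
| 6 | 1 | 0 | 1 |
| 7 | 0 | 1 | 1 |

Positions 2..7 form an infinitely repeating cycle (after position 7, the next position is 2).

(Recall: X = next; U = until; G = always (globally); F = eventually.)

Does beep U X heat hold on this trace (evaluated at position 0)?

Holds

Walking from position 0: X heat first holds at position 0, and beep holds at every earlier position along the way, so beep U X heat holds.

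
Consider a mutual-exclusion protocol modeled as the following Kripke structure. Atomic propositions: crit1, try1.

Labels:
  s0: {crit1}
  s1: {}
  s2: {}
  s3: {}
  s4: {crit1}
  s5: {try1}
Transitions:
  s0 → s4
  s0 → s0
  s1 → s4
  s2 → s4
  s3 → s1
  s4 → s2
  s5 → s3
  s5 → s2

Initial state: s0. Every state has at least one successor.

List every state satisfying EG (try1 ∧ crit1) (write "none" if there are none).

none

States satisfying try1 ∧ crit1: ∅.
States satisfying EG (try1 ∧ crit1): ∅.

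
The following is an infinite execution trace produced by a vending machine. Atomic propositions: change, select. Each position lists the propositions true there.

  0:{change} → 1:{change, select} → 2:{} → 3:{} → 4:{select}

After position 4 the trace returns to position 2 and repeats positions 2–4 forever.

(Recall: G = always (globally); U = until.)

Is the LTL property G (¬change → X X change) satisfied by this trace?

¬change → X X change must hold at every position from 0 onward. It fails at position 2, so G (¬change → X X change) is false.
Positions where ¬change holds: 2, 3, 4.
Check X X change at each: 2→fails, 3→fails, 4→fails.

Does not hold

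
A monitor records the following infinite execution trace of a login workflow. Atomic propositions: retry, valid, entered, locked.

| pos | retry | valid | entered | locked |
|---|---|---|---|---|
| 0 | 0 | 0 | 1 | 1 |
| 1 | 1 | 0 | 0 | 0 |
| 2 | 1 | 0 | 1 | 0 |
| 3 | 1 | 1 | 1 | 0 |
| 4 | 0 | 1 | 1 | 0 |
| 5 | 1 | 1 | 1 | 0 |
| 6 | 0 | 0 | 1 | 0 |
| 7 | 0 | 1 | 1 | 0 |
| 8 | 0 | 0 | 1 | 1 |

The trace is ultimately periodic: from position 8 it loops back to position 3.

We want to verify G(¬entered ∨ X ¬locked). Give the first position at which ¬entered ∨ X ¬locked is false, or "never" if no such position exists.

7

Check ¬entered ∨ X ¬locked at each position in order: 0 ✓, 1 ✓, 2 ✓, 3 ✓, 4 ✓, 5 ✓, 6 ✓.
At position 7 the labels are {entered, valid} and the next position 8 has {entered, locked}, so ¬entered ∨ X ¬locked is false there. This is the first violation.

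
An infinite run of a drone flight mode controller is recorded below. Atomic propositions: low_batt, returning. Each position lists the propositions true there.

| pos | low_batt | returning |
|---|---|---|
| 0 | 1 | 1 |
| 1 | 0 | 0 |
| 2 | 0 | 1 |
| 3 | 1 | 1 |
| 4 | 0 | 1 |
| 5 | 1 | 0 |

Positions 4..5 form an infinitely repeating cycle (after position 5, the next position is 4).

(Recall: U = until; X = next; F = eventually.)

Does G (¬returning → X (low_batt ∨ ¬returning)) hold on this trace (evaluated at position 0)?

¬returning → X (low_batt ∨ ¬returning) must hold at every position from 0 onward. It fails at position 1, so G (¬returning → X (low_batt ∨ ¬returning)) is false.
Positions where ¬returning holds: 1, 5.
Check X (low_batt ∨ ¬returning) at each: 1→fails, 5→fails.

No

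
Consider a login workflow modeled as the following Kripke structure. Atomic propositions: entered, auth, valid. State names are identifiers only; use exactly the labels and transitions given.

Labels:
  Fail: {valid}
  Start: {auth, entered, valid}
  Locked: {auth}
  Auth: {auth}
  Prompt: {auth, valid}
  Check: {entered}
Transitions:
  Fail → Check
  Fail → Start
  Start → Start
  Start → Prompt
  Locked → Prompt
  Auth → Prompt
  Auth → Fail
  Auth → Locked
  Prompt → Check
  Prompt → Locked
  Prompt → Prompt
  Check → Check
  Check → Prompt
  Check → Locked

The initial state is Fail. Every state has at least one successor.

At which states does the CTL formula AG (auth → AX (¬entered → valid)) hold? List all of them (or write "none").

none

States satisfying auth → AX (¬entered → valid): {Fail, Start, Locked, Check}.
States satisfying AG (auth → AX (¬entered → valid)): ∅.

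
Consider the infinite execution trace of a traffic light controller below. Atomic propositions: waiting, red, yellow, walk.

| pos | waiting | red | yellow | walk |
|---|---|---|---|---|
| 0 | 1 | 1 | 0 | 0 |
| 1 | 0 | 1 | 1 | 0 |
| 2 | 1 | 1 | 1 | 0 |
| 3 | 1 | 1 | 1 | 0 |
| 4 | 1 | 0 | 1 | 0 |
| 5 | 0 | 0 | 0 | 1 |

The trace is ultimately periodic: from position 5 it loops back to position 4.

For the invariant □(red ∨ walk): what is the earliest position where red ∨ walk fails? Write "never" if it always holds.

Check red ∨ walk at each position in order: 0 ✓, 1 ✓, 2 ✓, 3 ✓.
At position 4 the labels are {waiting, yellow}, so red ∨ walk is false there. This is the first violation.

4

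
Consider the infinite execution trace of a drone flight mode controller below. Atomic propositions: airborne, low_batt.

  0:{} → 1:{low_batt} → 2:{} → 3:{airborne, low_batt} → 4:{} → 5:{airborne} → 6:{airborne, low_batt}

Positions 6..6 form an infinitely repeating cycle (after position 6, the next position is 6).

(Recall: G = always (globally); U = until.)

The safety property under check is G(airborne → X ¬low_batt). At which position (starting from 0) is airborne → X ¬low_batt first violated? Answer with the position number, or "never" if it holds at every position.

5

Check airborne → X ¬low_batt at each position in order: 0 ✓, 1 ✓, 2 ✓, 3 ✓, 4 ✓.
At position 5 the labels are {airborne} and the next position 6 has {airborne, low_batt}, so airborne → X ¬low_batt is false there. This is the first violation.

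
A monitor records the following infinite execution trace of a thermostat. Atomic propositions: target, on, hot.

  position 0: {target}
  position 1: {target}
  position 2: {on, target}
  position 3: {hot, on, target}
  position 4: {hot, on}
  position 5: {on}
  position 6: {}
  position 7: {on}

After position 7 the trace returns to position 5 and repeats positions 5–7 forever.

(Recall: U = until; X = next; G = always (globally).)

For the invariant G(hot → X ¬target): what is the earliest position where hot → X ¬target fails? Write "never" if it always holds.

hot → X ¬target holds at every position 0..7, and those are all the positions the trace ever visits, so the invariant G(hot → X ¬target) is never violated.

never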